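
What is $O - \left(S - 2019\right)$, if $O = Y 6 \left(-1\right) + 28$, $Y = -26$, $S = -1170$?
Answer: $3373$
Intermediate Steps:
$O = 184$ ($O = - 26 \cdot 6 \left(-1\right) + 28 = \left(-26\right) \left(-6\right) + 28 = 156 + 28 = 184$)
$O - \left(S - 2019\right) = 184 - \left(-1170 - 2019\right) = 184 - -3189 = 184 + 3189 = 3373$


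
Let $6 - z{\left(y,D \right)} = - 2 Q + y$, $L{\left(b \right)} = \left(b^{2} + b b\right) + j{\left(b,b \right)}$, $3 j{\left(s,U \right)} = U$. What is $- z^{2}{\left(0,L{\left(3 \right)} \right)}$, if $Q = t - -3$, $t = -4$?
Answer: $-16$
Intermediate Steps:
$j{\left(s,U \right)} = \frac{U}{3}$
$L{\left(b \right)} = 2 b^{2} + \frac{b}{3}$ ($L{\left(b \right)} = \left(b^{2} + b b\right) + \frac{b}{3} = \left(b^{2} + b^{2}\right) + \frac{b}{3} = 2 b^{2} + \frac{b}{3}$)
$Q = -1$ ($Q = -4 - -3 = -4 + 3 = -1$)
$z{\left(y,D \right)} = 4 - y$ ($z{\left(y,D \right)} = 6 - \left(\left(-2\right) \left(-1\right) + y\right) = 6 - \left(2 + y\right) = 4 - y$)
$- z^{2}{\left(0,L{\left(3 \right)} \right)} = - \left(4 - 0\right)^{2} = - \left(4 + 0\right)^{2} = - 4^{2} = \left(-1\right) 16 = -16$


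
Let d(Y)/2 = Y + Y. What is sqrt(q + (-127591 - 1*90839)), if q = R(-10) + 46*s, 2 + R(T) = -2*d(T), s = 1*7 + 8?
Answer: I*sqrt(217662) ≈ 466.54*I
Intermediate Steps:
d(Y) = 4*Y (d(Y) = 2*(Y + Y) = 2*(2*Y) = 4*Y)
s = 15 (s = 7 + 8 = 15)
R(T) = -2 - 8*T
q = 768 (q = (-2 - 8*(-10)) + 46*15 = (-2 + 80) + 690 = 78 + 690 = 768)
sqrt(q + (-127591 - 1*90839)) = sqrt(768 + (-127591 - 1*90839)) = sqrt(768 + (-127591 - 90839)) = sqrt(768 - 218430) = sqrt(-217662) = I*sqrt(217662)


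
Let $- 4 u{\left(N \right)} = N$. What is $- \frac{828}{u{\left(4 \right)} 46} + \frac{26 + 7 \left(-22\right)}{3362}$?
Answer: $\frac{30194}{1681} \approx 17.962$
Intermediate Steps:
$u{\left(N \right)} = - \frac{N}{4}$
$- \frac{828}{u{\left(4 \right)} 46} + \frac{26 + 7 \left(-22\right)}{3362} = - \frac{828}{\left(- \frac{1}{4}\right) 4 \cdot 46} + \frac{26 + 7 \left(-22\right)}{3362} = - \frac{828}{\left(-1\right) 46} + \left(26 - 154\right) \frac{1}{3362} = - \frac{828}{-46} - \frac{64}{1681} = \left(-828\right) \left(- \frac{1}{46}\right) - \frac{64}{1681} = 18 - \frac{64}{1681} = \frac{30194}{1681}$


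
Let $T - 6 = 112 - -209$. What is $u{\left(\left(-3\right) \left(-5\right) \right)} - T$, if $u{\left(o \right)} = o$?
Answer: $-312$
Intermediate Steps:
$T = 327$ ($T = 6 + \left(112 - -209\right) = 6 + \left(112 + 209\right) = 6 + 321 = 327$)
$u{\left(\left(-3\right) \left(-5\right) \right)} - T = \left(-3\right) \left(-5\right) - 327 = 15 - 327 = -312$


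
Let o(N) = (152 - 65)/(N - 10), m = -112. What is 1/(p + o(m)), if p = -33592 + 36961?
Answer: 122/410931 ≈ 0.00029689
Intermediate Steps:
p = 3369
o(N) = 87/(-10 + N)
1/(p + o(m)) = 1/(3369 + 87/(-10 - 112)) = 1/(3369 + 87/(-122)) = 1/(3369 + 87*(-1/122)) = 1/(3369 - 87/122) = 1/(410931/122) = 122/410931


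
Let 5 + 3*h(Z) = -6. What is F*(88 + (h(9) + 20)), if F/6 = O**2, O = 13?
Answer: 105794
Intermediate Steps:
h(Z) = -11/3 (h(Z) = -5/3 + (1/3)*(-6) = -5/3 - 2 = -11/3)
F = 1014 (F = 6*13**2 = 6*169 = 1014)
F*(88 + (h(9) + 20)) = 1014*(88 + (-11/3 + 20)) = 1014*(88 + 49/3) = 1014*(313/3) = 105794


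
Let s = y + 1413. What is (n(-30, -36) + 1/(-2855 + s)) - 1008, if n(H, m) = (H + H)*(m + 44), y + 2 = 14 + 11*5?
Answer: -2046001/1375 ≈ -1488.0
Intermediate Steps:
y = 67 (y = -2 + (14 + 11*5) = -2 + (14 + 55) = -2 + 69 = 67)
s = 1480 (s = 67 + 1413 = 1480)
n(H, m) = 2*H*(44 + m) (n(H, m) = (2*H)*(44 + m) = 2*H*(44 + m))
(n(-30, -36) + 1/(-2855 + s)) - 1008 = (2*(-30)*(44 - 36) + 1/(-2855 + 1480)) - 1008 = (2*(-30)*8 + 1/(-1375)) - 1008 = (-480 - 1/1375) - 1008 = -660001/1375 - 1008 = -2046001/1375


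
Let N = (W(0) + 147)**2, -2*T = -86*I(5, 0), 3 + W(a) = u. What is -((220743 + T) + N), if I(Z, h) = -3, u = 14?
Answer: -245578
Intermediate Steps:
W(a) = 11 (W(a) = -3 + 14 = 11)
T = -129 (T = -(-43)*(-3) = -1/2*258 = -129)
N = 24964 (N = (11 + 147)**2 = 158**2 = 24964)
-((220743 + T) + N) = -((220743 - 129) + 24964) = -(220614 + 24964) = -1*245578 = -245578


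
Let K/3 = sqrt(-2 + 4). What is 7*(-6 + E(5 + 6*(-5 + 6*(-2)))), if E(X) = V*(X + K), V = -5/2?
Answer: 3311/2 - 105*sqrt(2)/2 ≈ 1581.3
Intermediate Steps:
K = 3*sqrt(2) (K = 3*sqrt(-2 + 4) = 3*sqrt(2) ≈ 4.2426)
V = -5/2 (V = -5*1/2 = -5/2 ≈ -2.5000)
E(X) = -15*sqrt(2)/2 - 5*X/2 (E(X) = -5*(X + 3*sqrt(2))/2 = -15*sqrt(2)/2 - 5*X/2)
7*(-6 + E(5 + 6*(-5 + 6*(-2)))) = 7*(-6 + (-15*sqrt(2)/2 - 5*(5 + 6*(-5 + 6*(-2)))/2)) = 7*(-6 + (-15*sqrt(2)/2 - 5*(5 + 6*(-5 - 12))/2)) = 7*(-6 + (-15*sqrt(2)/2 - 5*(5 + 6*(-17))/2)) = 7*(-6 + (-15*sqrt(2)/2 - 5*(5 - 102)/2)) = 7*(-6 + (-15*sqrt(2)/2 - 5/2*(-97))) = 7*(-6 + (-15*sqrt(2)/2 + 485/2)) = 7*(-6 + (485/2 - 15*sqrt(2)/2)) = 7*(473/2 - 15*sqrt(2)/2) = 3311/2 - 105*sqrt(2)/2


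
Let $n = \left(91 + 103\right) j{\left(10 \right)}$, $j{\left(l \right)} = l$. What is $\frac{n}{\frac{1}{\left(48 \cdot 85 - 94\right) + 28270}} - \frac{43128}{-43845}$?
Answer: $\frac{914557607976}{14615} \approx 6.2577 \cdot 10^{7}$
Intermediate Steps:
$n = 1940$ ($n = \left(91 + 103\right) 10 = 194 \cdot 10 = 1940$)
$\frac{n}{\frac{1}{\left(48 \cdot 85 - 94\right) + 28270}} - \frac{43128}{-43845} = \frac{1940}{\frac{1}{\left(48 \cdot 85 - 94\right) + 28270}} - \frac{43128}{-43845} = \frac{1940}{\frac{1}{\left(4080 - 94\right) + 28270}} - - \frac{14376}{14615} = \frac{1940}{\frac{1}{3986 + 28270}} + \frac{14376}{14615} = \frac{1940}{\frac{1}{32256}} + \frac{14376}{14615} = 1940 \frac{1}{\frac{1}{32256}} + \frac{14376}{14615} = 1940 \cdot 32256 + \frac{14376}{14615} = 62576640 + \frac{14376}{14615} = \frac{914557607976}{14615}$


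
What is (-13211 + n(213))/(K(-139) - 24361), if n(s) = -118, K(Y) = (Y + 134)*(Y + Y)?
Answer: 4443/7657 ≈ 0.58025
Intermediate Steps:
K(Y) = 2*Y*(134 + Y) (K(Y) = (134 + Y)*(2*Y) = 2*Y*(134 + Y))
(-13211 + n(213))/(K(-139) - 24361) = (-13211 - 118)/(2*(-139)*(134 - 139) - 24361) = -13329/(2*(-139)*(-5) - 24361) = -13329/(1390 - 24361) = -13329/(-22971) = -13329*(-1/22971) = 4443/7657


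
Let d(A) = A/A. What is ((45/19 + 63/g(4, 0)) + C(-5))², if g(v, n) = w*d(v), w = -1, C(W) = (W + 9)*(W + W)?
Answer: 3655744/361 ≈ 10127.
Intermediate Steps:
d(A) = 1
C(W) = 2*W*(9 + W) (C(W) = (9 + W)*(2*W) = 2*W*(9 + W))
g(v, n) = -1 (g(v, n) = -1*1 = -1)
((45/19 + 63/g(4, 0)) + C(-5))² = ((45/19 + 63/(-1)) + 2*(-5)*(9 - 5))² = ((45*(1/19) + 63*(-1)) + 2*(-5)*4)² = ((45/19 - 63) - 40)² = (-1152/19 - 40)² = (-1912/19)² = 3655744/361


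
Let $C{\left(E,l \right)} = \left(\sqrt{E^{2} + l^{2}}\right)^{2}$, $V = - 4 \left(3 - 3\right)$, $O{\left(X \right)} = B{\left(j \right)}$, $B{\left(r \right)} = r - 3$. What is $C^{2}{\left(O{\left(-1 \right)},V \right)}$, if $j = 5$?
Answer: $16$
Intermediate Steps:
$B{\left(r \right)} = -3 + r$
$O{\left(X \right)} = 2$ ($O{\left(X \right)} = -3 + 5 = 2$)
$V = 0$ ($V = \left(-4\right) 0 = 0$)
$C{\left(E,l \right)} = E^{2} + l^{2}$
$C^{2}{\left(O{\left(-1 \right)},V \right)} = \left(2^{2} + 0^{2}\right)^{2} = \left(4 + 0\right)^{2} = 4^{2} = 16$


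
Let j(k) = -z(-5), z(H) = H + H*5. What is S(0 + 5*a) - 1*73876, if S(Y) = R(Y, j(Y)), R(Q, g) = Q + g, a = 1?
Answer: -73841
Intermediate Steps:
z(H) = 6*H (z(H) = H + 5*H = 6*H)
j(k) = 30 (j(k) = -6*(-5) = -1*(-30) = 30)
S(Y) = 30 + Y (S(Y) = Y + 30 = 30 + Y)
S(0 + 5*a) - 1*73876 = (30 + (0 + 5*1)) - 1*73876 = (30 + (0 + 5)) - 73876 = (30 + 5) - 73876 = 35 - 73876 = -73841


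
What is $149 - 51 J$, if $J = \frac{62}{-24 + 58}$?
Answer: $56$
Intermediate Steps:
$J = \frac{31}{17}$ ($J = \frac{62}{34} = 62 \cdot \frac{1}{34} = \frac{31}{17} \approx 1.8235$)
$149 - 51 J = 149 - 93 = 56$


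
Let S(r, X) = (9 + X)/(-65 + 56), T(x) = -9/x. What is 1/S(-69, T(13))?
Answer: -13/12 ≈ -1.0833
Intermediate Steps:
S(r, X) = -1 - X/9 (S(r, X) = (9 + X)/(-9) = (9 + X)*(-⅑) = -1 - X/9)
1/S(-69, T(13)) = 1/(-1 - (-1)/13) = 1/(-1 - ⅑*(-9/13)) = 1/(-1 + 1/13) = 1/(-12/13) = -13/12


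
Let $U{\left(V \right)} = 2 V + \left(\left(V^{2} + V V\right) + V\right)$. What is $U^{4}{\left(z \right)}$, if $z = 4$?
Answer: $3748096$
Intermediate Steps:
$U{\left(V \right)} = 2 V^{2} + 3 V$ ($U{\left(V \right)} = 2 V + \left(\left(V^{2} + V^{2}\right) + V\right) = 2 V + \left(2 V^{2} + V\right) = 2 V + \left(V + 2 V^{2}\right) = 2 V^{2} + 3 V$)
$U^{4}{\left(z \right)} = \left(4 \left(3 + 2 \cdot 4\right)\right)^{4} = \left(4 \left(3 + 8\right)\right)^{4} = \left(4 \cdot 11\right)^{4} = 44^{4} = 3748096$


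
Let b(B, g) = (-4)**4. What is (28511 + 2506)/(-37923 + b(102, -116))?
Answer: -4431/5381 ≈ -0.82345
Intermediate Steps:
b(B, g) = 256
(28511 + 2506)/(-37923 + b(102, -116)) = (28511 + 2506)/(-37923 + 256) = 31017/(-37667) = 31017*(-1/37667) = -4431/5381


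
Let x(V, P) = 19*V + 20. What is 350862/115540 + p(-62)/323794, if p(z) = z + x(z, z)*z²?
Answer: -100177340783/9352789690 ≈ -10.711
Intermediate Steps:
x(V, P) = 20 + 19*V
p(z) = z + z²*(20 + 19*z) (p(z) = z + (20 + 19*z)*z² = z + z²*(20 + 19*z))
350862/115540 + p(-62)/323794 = 350862/115540 - 62*(1 - 62*(20 + 19*(-62)))/323794 = 350862*(1/115540) - 62*(1 - 62*(20 - 1178))*(1/323794) = 175431/57770 - 62*(1 - 62*(-1158))*(1/323794) = 175431/57770 - 62*(1 + 71796)*(1/323794) = 175431/57770 - 62*71797*(1/323794) = 175431/57770 - 4451414*1/323794 = 175431/57770 - 2225707/161897 = -100177340783/9352789690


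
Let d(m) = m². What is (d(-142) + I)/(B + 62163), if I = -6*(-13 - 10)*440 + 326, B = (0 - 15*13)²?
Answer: 13535/16698 ≈ 0.81058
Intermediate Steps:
B = 38025 (B = (0 - 195)² = (-195)² = 38025)
I = 61046 (I = -6*(-23)*440 + 326 = 138*440 + 326 = 60720 + 326 = 61046)
(d(-142) + I)/(B + 62163) = ((-142)² + 61046)/(38025 + 62163) = (20164 + 61046)/100188 = 81210*(1/100188) = 13535/16698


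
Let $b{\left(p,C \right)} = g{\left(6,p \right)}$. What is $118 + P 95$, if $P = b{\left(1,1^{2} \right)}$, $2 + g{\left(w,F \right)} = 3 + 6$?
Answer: $783$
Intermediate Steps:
$g{\left(w,F \right)} = 7$ ($g{\left(w,F \right)} = -2 + \left(3 + 6\right) = -2 + 9 = 7$)
$b{\left(p,C \right)} = 7$
$P = 7$
$118 + P 95 = 118 + 7 \cdot 95 = 118 + 665 = 783$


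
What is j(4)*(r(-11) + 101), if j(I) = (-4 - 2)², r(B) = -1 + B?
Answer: 3204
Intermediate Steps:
j(I) = 36 (j(I) = (-6)² = 36)
j(4)*(r(-11) + 101) = 36*((-1 - 11) + 101) = 36*(-12 + 101) = 36*89 = 3204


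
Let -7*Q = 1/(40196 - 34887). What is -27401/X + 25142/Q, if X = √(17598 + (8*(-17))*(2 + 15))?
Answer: -934352146 - 27401*√15286/15286 ≈ -9.3435e+8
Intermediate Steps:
Q = -1/37163 (Q = -1/(7*(40196 - 34887)) = -⅐/5309 = -⅐*1/5309 = -1/37163 ≈ -2.6908e-5)
X = √15286 (X = √(17598 - 136*17) = √(17598 - 2312) = √15286 ≈ 123.64)
-27401/X + 25142/Q = -27401*√15286/15286 + 25142/(-1/37163) = -27401*√15286/15286 + 25142*(-37163) = -27401*√15286/15286 - 934352146 = -934352146 - 27401*√15286/15286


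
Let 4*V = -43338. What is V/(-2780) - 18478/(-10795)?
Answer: 67330907/12004040 ≈ 5.6090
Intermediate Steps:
V = -21669/2 (V = (1/4)*(-43338) = -21669/2 ≈ -10835.)
V/(-2780) - 18478/(-10795) = -21669/2/(-2780) - 18478/(-10795) = -21669/2*(-1/2780) - 18478*(-1/10795) = 21669/5560 + 18478/10795 = 67330907/12004040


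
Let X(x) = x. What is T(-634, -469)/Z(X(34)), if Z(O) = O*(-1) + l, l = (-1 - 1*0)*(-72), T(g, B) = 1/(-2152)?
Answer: -1/81776 ≈ -1.2229e-5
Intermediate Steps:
T(g, B) = -1/2152
l = 72 (l = (-1 + 0)*(-72) = -1*(-72) = 72)
Z(O) = 72 - O (Z(O) = O*(-1) + 72 = -O + 72 = 72 - O)
T(-634, -469)/Z(X(34)) = -1/(2152*(72 - 1*34)) = -1/(2152*(72 - 34)) = -1/2152/38 = -1/2152*1/38 = -1/81776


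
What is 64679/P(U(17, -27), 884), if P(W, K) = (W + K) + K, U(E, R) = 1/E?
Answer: 1099543/30057 ≈ 36.582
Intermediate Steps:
P(W, K) = W + 2*K (P(W, K) = (K + W) + K = W + 2*K)
64679/P(U(17, -27), 884) = 64679/(1/17 + 2*884) = 64679/(1/17 + 1768) = 64679/(30057/17) = 64679*(17/30057) = 1099543/30057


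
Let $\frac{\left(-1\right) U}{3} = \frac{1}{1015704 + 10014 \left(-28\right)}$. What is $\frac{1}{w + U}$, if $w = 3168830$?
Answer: $\frac{245104}{776692908319} \approx 3.1557 \cdot 10^{-7}$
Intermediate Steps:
$U = - \frac{1}{245104}$ ($U = - \frac{3}{1015704 + 10014 \left(-28\right)} = - \frac{3}{1015704 - 280392} = - \frac{3}{735312} = \left(-3\right) \frac{1}{735312} = - \frac{1}{245104} \approx -4.0799 \cdot 10^{-6}$)
$\frac{1}{w + U} = \frac{1}{3168830 - \frac{1}{245104}} = \frac{1}{\frac{776692908319}{245104}} = \frac{245104}{776692908319}$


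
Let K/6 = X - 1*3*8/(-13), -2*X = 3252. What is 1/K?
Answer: -13/126684 ≈ -0.00010262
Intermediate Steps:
X = -1626 (X = -½*3252 = -1626)
K = -126684/13 (K = 6*(-1626 - 1*3*8/(-13)) = 6*(-1626 - 3*8*(-1/13)) = 6*(-1626 - 3*(-8)/13) = 6*(-1626 - 1*(-24/13)) = 6*(-1626 + 24/13) = 6*(-21114/13) = -126684/13 ≈ -9744.9)
1/K = 1/(-126684/13) = -13/126684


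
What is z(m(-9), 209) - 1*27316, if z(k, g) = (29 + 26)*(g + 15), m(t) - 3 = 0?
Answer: -14996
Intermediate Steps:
m(t) = 3 (m(t) = 3 + 0 = 3)
z(k, g) = 825 + 55*g (z(k, g) = 55*(15 + g) = 825 + 55*g)
z(m(-9), 209) - 1*27316 = (825 + 55*209) - 1*27316 = (825 + 11495) - 27316 = 12320 - 27316 = -14996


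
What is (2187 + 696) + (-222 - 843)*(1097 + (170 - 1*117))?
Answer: -1221867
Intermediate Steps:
(2187 + 696) + (-222 - 843)*(1097 + (170 - 1*117)) = 2883 - 1065*(1097 + (170 - 117)) = 2883 - 1065*(1097 + 53) = 2883 - 1065*1150 = 2883 - 1224750 = -1221867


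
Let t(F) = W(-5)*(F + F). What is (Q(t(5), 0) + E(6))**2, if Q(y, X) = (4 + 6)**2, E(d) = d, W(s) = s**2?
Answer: 11236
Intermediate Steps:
t(F) = 50*F (t(F) = (-5)**2*(F + F) = 25*(2*F) = 50*F)
Q(y, X) = 100 (Q(y, X) = 10**2 = 100)
(Q(t(5), 0) + E(6))**2 = (100 + 6)**2 = 106**2 = 11236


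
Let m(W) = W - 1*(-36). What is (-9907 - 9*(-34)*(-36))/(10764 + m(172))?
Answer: -20923/10972 ≈ -1.9069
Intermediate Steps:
m(W) = 36 + W (m(W) = W + 36 = 36 + W)
(-9907 - 9*(-34)*(-36))/(10764 + m(172)) = (-9907 - 9*(-34)*(-36))/(10764 + (36 + 172)) = (-9907 + 306*(-36))/(10764 + 208) = (-9907 - 11016)/10972 = -20923*1/10972 = -20923/10972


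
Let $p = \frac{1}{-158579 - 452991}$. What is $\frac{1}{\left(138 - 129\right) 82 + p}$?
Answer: $\frac{611570}{451338659} \approx 0.001355$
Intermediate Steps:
$p = - \frac{1}{611570}$ ($p = \frac{1}{-611570} = - \frac{1}{611570} \approx -1.6351 \cdot 10^{-6}$)
$\frac{1}{\left(138 - 129\right) 82 + p} = \frac{1}{\left(138 - 129\right) 82 - \frac{1}{611570}} = \frac{1}{9 \cdot 82 - \frac{1}{611570}} = \frac{1}{738 - \frac{1}{611570}} = \frac{1}{\frac{451338659}{611570}} = \frac{611570}{451338659}$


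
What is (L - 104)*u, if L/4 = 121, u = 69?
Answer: 26220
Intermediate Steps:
L = 484 (L = 4*121 = 484)
(L - 104)*u = (484 - 104)*69 = 380*69 = 26220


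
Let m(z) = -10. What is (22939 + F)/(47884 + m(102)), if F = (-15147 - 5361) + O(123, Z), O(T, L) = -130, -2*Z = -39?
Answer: 767/15958 ≈ 0.048064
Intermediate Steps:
Z = 39/2 (Z = -½*(-39) = 39/2 ≈ 19.500)
F = -20638 (F = (-15147 - 5361) - 130 = -20508 - 130 = -20638)
(22939 + F)/(47884 + m(102)) = (22939 - 20638)/(47884 - 10) = 2301/47874 = 2301*(1/47874) = 767/15958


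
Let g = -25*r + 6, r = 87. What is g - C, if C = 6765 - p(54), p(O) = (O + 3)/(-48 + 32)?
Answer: -143001/16 ≈ -8937.6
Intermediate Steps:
p(O) = -3/16 - O/16 (p(O) = (3 + O)/(-16) = (3 + O)*(-1/16) = -3/16 - O/16)
C = 108297/16 (C = 6765 - (-3/16 - 1/16*54) = 6765 - (-3/16 - 27/8) = 6765 - 1*(-57/16) = 6765 + 57/16 = 108297/16 ≈ 6768.6)
g = -2169 (g = -25*87 + 6 = -2175 + 6 = -2169)
g - C = -2169 - 1*108297/16 = -2169 - 108297/16 = -143001/16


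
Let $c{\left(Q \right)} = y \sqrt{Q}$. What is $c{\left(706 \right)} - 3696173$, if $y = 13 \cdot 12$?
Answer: $-3696173 + 156 \sqrt{706} \approx -3.692 \cdot 10^{6}$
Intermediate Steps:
$y = 156$
$c{\left(Q \right)} = 156 \sqrt{Q}$
$c{\left(706 \right)} - 3696173 = 156 \sqrt{706} - 3696173 = -3696173 + 156 \sqrt{706}$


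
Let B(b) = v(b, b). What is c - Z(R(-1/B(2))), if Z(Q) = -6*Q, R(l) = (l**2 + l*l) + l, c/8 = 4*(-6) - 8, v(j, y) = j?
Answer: -256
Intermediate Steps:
B(b) = b
c = -256 (c = 8*(4*(-6) - 8) = 8*(-24 - 8) = 8*(-32) = -256)
R(l) = l + 2*l**2 (R(l) = (l**2 + l**2) + l = 2*l**2 + l = l + 2*l**2)
c - Z(R(-1/B(2))) = -256 - (-6)*(-1/2)*(1 + 2*(-1/2)) = -256 - (-6)*(-1*1/2)*(1 + 2*(-1*1/2)) = -256 - (-6)*(-(1 + 2*(-1/2))/2) = -256 - (-6)*(-(1 - 1)/2) = -256 - (-6)*(-1/2*0) = -256 - (-6)*0 = -256 - 1*0 = -256 + 0 = -256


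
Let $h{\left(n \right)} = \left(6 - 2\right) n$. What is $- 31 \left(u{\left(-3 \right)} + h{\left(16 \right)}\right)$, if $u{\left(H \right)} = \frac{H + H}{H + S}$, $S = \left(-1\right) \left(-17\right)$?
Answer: $- \frac{13795}{7} \approx -1970.7$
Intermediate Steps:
$S = 17$
$u{\left(H \right)} = \frac{2 H}{17 + H}$ ($u{\left(H \right)} = \frac{H + H}{H + 17} = \frac{2 H}{17 + H}$)
$h{\left(n \right)} = 4 n$
$- 31 \left(u{\left(-3 \right)} + h{\left(16 \right)}\right) = - 31 \left(2 \left(-3\right) \frac{1}{17 - 3} + 4 \cdot 16\right) = - 31 \left(2 \left(-3\right) \frac{1}{14} + 64\right) = - 31 \left(- \frac{3}{7} + 64\right) = \left(-31\right) \frac{445}{7} = - \frac{13795}{7}$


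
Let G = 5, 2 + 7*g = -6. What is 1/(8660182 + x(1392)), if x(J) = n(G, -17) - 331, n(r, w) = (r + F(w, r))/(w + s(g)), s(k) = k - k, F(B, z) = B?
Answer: 17/147217479 ≈ 1.1548e-7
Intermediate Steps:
g = -8/7 (g = -2/7 + (⅐)*(-6) = -2/7 - 6/7 = -8/7 ≈ -1.1429)
s(k) = 0
n(r, w) = (r + w)/w (n(r, w) = (r + w)/(w + 0) = (r + w)/w)
x(J) = -5615/17 (x(J) = (5 - 17)/(-17) - 331 = -1/17*(-12) - 331 = 12/17 - 331 = -5615/17)
1/(8660182 + x(1392)) = 1/(8660182 - 5615/17) = 1/(147217479/17) = 17/147217479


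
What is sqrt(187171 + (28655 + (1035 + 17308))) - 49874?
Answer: -49874 + sqrt(234169) ≈ -49390.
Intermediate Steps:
sqrt(187171 + (28655 + (1035 + 17308))) - 49874 = sqrt(187171 + (28655 + 18343)) - 49874 = sqrt(187171 + 46998) - 49874 = sqrt(234169) - 49874 = -49874 + sqrt(234169)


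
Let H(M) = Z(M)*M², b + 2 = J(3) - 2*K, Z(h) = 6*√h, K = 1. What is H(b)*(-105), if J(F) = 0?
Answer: -20160*I ≈ -20160.0*I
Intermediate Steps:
b = -4 (b = -2 + (0 - 2*1) = -2 + (0 - 2) = -2 - 2 = -4)
H(M) = 6*M^(5/2) (H(M) = (6*√M)*M² = 6*M^(5/2))
H(b)*(-105) = (6*(-4)^(5/2))*(-105) = (6*(32*I))*(-105) = (192*I)*(-105) = -20160*I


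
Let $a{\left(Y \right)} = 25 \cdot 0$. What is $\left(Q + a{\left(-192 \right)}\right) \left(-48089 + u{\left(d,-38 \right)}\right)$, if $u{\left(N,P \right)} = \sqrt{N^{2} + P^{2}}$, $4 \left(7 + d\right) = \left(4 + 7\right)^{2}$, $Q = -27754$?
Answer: $1334662106 - \frac{13877 \sqrt{31753}}{2} \approx 1.3334 \cdot 10^{9}$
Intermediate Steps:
$a{\left(Y \right)} = 0$
$d = \frac{93}{4}$ ($d = -7 + \frac{\left(4 + 7\right)^{2}}{4} = -7 + \frac{11^{2}}{4} = -7 + \frac{1}{4} \cdot 121 = -7 + \frac{121}{4} = \frac{93}{4} \approx 23.25$)
$\left(Q + a{\left(-192 \right)}\right) \left(-48089 + u{\left(d,-38 \right)}\right) = \left(-27754 + 0\right) \left(-48089 + \sqrt{\left(\frac{93}{4}\right)^{2} + \left(-38\right)^{2}}\right) = - 27754 \left(-48089 + \sqrt{\frac{8649}{16} + 1444}\right) = - 27754 \left(-48089 + \sqrt{\frac{31753}{16}}\right) = - 27754 \left(-48089 + \frac{\sqrt{31753}}{4}\right) = 1334662106 - \frac{13877 \sqrt{31753}}{2}$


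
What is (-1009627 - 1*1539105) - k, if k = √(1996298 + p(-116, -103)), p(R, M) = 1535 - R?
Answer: -2548732 - √1997949 ≈ -2.5501e+6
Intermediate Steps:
k = √1997949 (k = √(1996298 + (1535 - 1*(-116))) = √(1996298 + (1535 + 116)) = √(1996298 + 1651) = √1997949 ≈ 1413.5)
(-1009627 - 1*1539105) - k = (-1009627 - 1*1539105) - √1997949 = (-1009627 - 1539105) - √1997949 = -2548732 - √1997949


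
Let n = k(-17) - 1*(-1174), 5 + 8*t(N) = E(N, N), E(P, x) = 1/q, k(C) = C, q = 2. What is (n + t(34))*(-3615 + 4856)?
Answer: 22962223/16 ≈ 1.4351e+6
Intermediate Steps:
E(P, x) = ½ (E(P, x) = 1/2 = 1*(½) = ½)
t(N) = -9/16 (t(N) = -5/8 + (⅛)*(½) = -5/8 + 1/16 = -9/16)
n = 1157 (n = -17 - 1*(-1174) = -17 + 1174 = 1157)
(n + t(34))*(-3615 + 4856) = (1157 - 9/16)*(-3615 + 4856) = (18503/16)*1241 = 22962223/16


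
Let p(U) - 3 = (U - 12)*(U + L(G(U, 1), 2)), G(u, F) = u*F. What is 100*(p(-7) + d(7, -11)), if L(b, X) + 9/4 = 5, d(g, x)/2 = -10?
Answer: 6375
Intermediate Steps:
d(g, x) = -20 (d(g, x) = 2*(-10) = -20)
G(u, F) = F*u
L(b, X) = 11/4 (L(b, X) = -9/4 + 5 = 11/4)
p(U) = 3 + (-12 + U)*(11/4 + U) (p(U) = 3 + (U - 12)*(U + 11/4) = 3 + (-12 + U)*(11/4 + U))
100*(p(-7) + d(7, -11)) = 100*((-30 + (-7)**2 - 37/4*(-7)) - 20) = 100*((-30 + 49 + 259/4) - 20) = 100*(335/4 - 20) = 100*(255/4) = 6375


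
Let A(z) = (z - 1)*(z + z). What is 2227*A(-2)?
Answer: 26724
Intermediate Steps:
A(z) = 2*z*(-1 + z) (A(z) = (-1 + z)*(2*z) = 2*z*(-1 + z))
2227*A(-2) = 2227*(2*(-2)*(-1 - 2)) = 2227*(2*(-2)*(-3)) = 2227*12 = 26724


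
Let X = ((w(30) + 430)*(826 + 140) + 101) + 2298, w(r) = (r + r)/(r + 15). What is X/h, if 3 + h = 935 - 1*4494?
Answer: -419067/3562 ≈ -117.65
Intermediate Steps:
w(r) = 2*r/(15 + r) (w(r) = (2*r)/(15 + r) = 2*r/(15 + r))
h = -3562 (h = -3 + (935 - 1*4494) = -3 + (935 - 4494) = -3 - 3559 = -3562)
X = 419067 (X = ((2*30/(15 + 30) + 430)*(826 + 140) + 101) + 2298 = ((2*30/45 + 430)*966 + 101) + 2298 = ((2*30*(1/45) + 430)*966 + 101) + 2298 = ((4/3 + 430)*966 + 101) + 2298 = ((1294/3)*966 + 101) + 2298 = (416668 + 101) + 2298 = 416769 + 2298 = 419067)
X/h = 419067/(-3562) = 419067*(-1/3562) = -419067/3562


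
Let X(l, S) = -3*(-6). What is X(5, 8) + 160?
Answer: 178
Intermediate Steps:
X(l, S) = 18
X(5, 8) + 160 = 18 + 160 = 178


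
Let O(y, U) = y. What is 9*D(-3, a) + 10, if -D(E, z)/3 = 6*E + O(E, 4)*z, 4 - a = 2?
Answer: 658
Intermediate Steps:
a = 2 (a = 4 - 1*2 = 4 - 2 = 2)
D(E, z) = -18*E - 3*E*z (D(E, z) = -3*(6*E + E*z) = -18*E - 3*E*z)
9*D(-3, a) + 10 = 9*(3*(-3)*(-6 - 1*2)) + 10 = 9*(3*(-3)*(-6 - 2)) + 10 = 9*(3*(-3)*(-8)) + 10 = 9*72 + 10 = 648 + 10 = 658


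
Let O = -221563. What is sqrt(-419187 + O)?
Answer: 5*I*sqrt(25630) ≈ 800.47*I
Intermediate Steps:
sqrt(-419187 + O) = sqrt(-419187 - 221563) = sqrt(-640750) = 5*I*sqrt(25630)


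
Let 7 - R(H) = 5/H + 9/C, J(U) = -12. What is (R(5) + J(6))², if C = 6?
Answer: 225/4 ≈ 56.250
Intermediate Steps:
R(H) = 11/2 - 5/H (R(H) = 7 - (5/H + 9/6) = 7 - (5/H + 9*(⅙)) = 7 - (5/H + 3/2) = 7 - (3/2 + 5/H) = 7 + (-3/2 - 5/H) = 11/2 - 5/H)
(R(5) + J(6))² = ((11/2 - 5/5) - 12)² = ((11/2 - 5*⅕) - 12)² = ((11/2 - 1) - 12)² = (9/2 - 12)² = (-15/2)² = 225/4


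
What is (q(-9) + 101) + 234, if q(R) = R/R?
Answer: 336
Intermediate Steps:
q(R) = 1
(q(-9) + 101) + 234 = (1 + 101) + 234 = 102 + 234 = 336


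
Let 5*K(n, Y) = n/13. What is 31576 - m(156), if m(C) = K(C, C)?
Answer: 157868/5 ≈ 31574.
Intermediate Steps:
K(n, Y) = n/65 (K(n, Y) = (n/13)/5 = n/65)
m(C) = C/65
31576 - m(156) = 31576 - 156/65 = 31576 - 1*12/5 = 31576 - 12/5 = 157868/5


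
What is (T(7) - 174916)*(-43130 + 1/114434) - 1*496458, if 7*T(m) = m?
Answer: 863242890884613/114434 ≈ 7.5436e+9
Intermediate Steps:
T(m) = m/7
(T(7) - 174916)*(-43130 + 1/114434) - 1*496458 = ((⅐)*7 - 174916)*(-43130 + 1/114434) - 1*496458 = (1 - 174916)*(-43130 + 1/114434) - 496458 = -174915*(-4935538419/114434) - 496458 = 863299702559385/114434 - 496458 = 863242890884613/114434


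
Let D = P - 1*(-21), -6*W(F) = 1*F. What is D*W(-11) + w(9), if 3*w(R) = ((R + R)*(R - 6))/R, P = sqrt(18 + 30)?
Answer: 81/2 + 22*sqrt(3)/3 ≈ 53.202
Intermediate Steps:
W(F) = -F/6
P = 4*sqrt(3) (P = sqrt(48) = 4*sqrt(3) ≈ 6.9282)
D = 21 + 4*sqrt(3) (D = 4*sqrt(3) - 1*(-21) = 4*sqrt(3) + 21 = 21 + 4*sqrt(3) ≈ 27.928)
w(R) = -4 + 2*R/3 (w(R) = (((R + R)*(R - 6))/R)/3 = (((2*R)*(-6 + R))/R)/3 = ((2*R*(-6 + R))/R)/3 = (-12 + 2*R)/3 = -4 + 2*R/3)
D*W(-11) + w(9) = (21 + 4*sqrt(3))*(-1/6*(-11)) + (-4 + (2/3)*9) = (21 + 4*sqrt(3))*(11/6) + (-4 + 6) = (77/2 + 22*sqrt(3)/3) + 2 = 81/2 + 22*sqrt(3)/3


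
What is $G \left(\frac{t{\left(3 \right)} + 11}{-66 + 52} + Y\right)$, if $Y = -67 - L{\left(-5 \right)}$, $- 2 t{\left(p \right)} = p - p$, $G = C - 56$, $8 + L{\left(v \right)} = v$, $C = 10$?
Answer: $\frac{17641}{7} \approx 2520.1$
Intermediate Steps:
$L{\left(v \right)} = -8 + v$
$G = -46$ ($G = 10 - 56 = -46$)
$t{\left(p \right)} = 0$ ($t{\left(p \right)} = - \frac{p - p}{2} = \left(- \frac{1}{2}\right) 0 = 0$)
$Y = -54$ ($Y = -67 - \left(-8 - 5\right) = -67 - -13 = -67 + 13 = -54$)
$G \left(\frac{t{\left(3 \right)} + 11}{-66 + 52} + Y\right) = - 46 \left(\frac{0 + 11}{-66 + 52} - 54\right) = - 46 \left(\frac{11}{-14} - 54\right) = - 46 \left(11 \left(- \frac{1}{14}\right) - 54\right) = - 46 \left(- \frac{11}{14} - 54\right) = \left(-46\right) \left(- \frac{767}{14}\right) = \frac{17641}{7}$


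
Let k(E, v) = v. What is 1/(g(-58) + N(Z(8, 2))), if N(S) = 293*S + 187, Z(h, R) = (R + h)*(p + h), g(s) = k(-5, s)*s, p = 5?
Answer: 1/41641 ≈ 2.4015e-5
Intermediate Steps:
g(s) = s² (g(s) = s*s = s²)
Z(h, R) = (5 + h)*(R + h) (Z(h, R) = (R + h)*(5 + h) = (5 + h)*(R + h))
N(S) = 187 + 293*S
1/(g(-58) + N(Z(8, 2))) = 1/((-58)² + (187 + 293*(8² + 5*2 + 5*8 + 2*8))) = 1/(3364 + (187 + 293*(64 + 10 + 40 + 16))) = 1/(3364 + (187 + 293*130)) = 1/(3364 + (187 + 38090)) = 1/(3364 + 38277) = 1/41641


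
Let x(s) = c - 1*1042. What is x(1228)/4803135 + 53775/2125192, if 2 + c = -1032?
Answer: 84625562011/3402528025640 ≈ 0.024871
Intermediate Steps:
c = -1034 (c = -2 - 1032 = -1034)
x(s) = -2076 (x(s) = -1034 - 1*1042 = -1034 - 1042 = -2076)
x(1228)/4803135 + 53775/2125192 = -2076/4803135 + 53775/2125192 = -2076*1/4803135 + 53775*(1/2125192) = -692/1601045 + 53775/2125192 = 84625562011/3402528025640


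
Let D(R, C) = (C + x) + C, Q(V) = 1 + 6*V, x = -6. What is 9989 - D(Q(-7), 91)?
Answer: 9813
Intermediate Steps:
D(R, C) = -6 + 2*C (D(R, C) = (C - 6) + C = (-6 + C) + C = -6 + 2*C)
9989 - D(Q(-7), 91) = 9989 - (-6 + 2*91) = 9989 - (-6 + 182) = 9989 - 1*176 = 9989 - 176 = 9813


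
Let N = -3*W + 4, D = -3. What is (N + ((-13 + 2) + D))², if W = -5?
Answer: 25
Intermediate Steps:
N = 19 (N = -3*(-5) + 4 = 15 + 4 = 19)
(N + ((-13 + 2) + D))² = (19 + ((-13 + 2) - 3))² = (19 + (-11 - 3))² = (19 - 14)² = 5² = 25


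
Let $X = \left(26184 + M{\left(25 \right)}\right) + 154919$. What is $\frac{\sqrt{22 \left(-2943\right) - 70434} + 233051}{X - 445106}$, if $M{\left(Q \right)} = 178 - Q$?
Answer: $- \frac{233051}{263850} - \frac{i \sqrt{3755}}{43975} \approx -0.88327 - 0.0013935 i$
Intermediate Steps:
$X = 181256$ ($X = \left(26184 + \left(178 - 25\right)\right) + 154919 = \left(26184 + 153\right) + 154919 = 26337 + 154919 = 181256$)
$\frac{\sqrt{22 \left(-2943\right) - 70434} + 233051}{X - 445106} = \frac{\sqrt{22 \left(-2943\right) - 70434} + 233051}{181256 - 445106} = \frac{\sqrt{-64746 - 70434} + 233051}{-263850} = \left(\sqrt{-135180} + 233051\right) \left(- \frac{1}{263850}\right) = \left(6 i \sqrt{3755} + 233051\right) \left(- \frac{1}{263850}\right) = \left(233051 + 6 i \sqrt{3755}\right) \left(- \frac{1}{263850}\right) = - \frac{233051}{263850} - \frac{i \sqrt{3755}}{43975}$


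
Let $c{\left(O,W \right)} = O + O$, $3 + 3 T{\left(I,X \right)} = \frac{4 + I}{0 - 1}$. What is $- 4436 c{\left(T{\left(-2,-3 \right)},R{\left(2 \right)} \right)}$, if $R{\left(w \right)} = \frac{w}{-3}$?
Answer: $\frac{44360}{3} \approx 14787.0$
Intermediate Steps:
$R{\left(w \right)} = - \frac{w}{3}$ ($R{\left(w \right)} = w \left(- \frac{1}{3}\right) = - \frac{w}{3}$)
$T{\left(I,X \right)} = - \frac{7}{3} - \frac{I}{3}$ ($T{\left(I,X \right)} = -1 + \frac{\left(4 + I\right) \frac{1}{0 - 1}}{3} = -1 + \frac{\left(4 + I\right) \frac{1}{-1}}{3} = -1 + \frac{\left(4 + I\right) \left(-1\right)}{3} = -1 + \frac{-4 - I}{3} = -1 - \left(\frac{4}{3} + \frac{I}{3}\right) = - \frac{7}{3} - \frac{I}{3}$)
$c{\left(O,W \right)} = 2 O$
$- 4436 c{\left(T{\left(-2,-3 \right)},R{\left(2 \right)} \right)} = - 4436 \cdot 2 \left(- \frac{7}{3} - - \frac{2}{3}\right) = - 4436 \cdot 2 \left(- \frac{7}{3} + \frac{2}{3}\right) = - 4436 \cdot 2 \left(- \frac{5}{3}\right) = \left(-4436\right) \left(- \frac{10}{3}\right) = \frac{44360}{3}$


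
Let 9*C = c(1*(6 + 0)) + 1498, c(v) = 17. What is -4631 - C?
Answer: -14398/3 ≈ -4799.3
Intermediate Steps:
C = 505/3 (C = (17 + 1498)/9 = (⅑)*1515 = 505/3 ≈ 168.33)
-4631 - C = -4631 - 1*505/3 = -4631 - 505/3 = -14398/3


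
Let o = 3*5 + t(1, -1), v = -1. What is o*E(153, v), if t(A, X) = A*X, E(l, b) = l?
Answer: 2142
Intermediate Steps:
o = 14 (o = 3*5 + 1*(-1) = 15 - 1 = 14)
o*E(153, v) = 14*153 = 2142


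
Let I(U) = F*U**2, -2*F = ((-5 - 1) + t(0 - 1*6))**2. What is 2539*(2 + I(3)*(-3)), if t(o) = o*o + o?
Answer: 19748342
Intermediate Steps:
t(o) = o + o**2 (t(o) = o**2 + o = o + o**2)
F = -288 (F = -((-5 - 1) + (0 - 1*6)*(1 + (0 - 1*6)))**2/2 = -(-6 + (0 - 6)*(1 + (0 - 6)))**2/2 = -(-6 - 6*(1 - 6))**2/2 = -(-6 - 6*(-5))**2/2 = -(-6 + 30)**2/2 = -1/2*24**2 = -1/2*576 = -288)
I(U) = -288*U**2
2539*(2 + I(3)*(-3)) = 2539*(2 - 288*3**2*(-3)) = 2539*(2 - 288*9*(-3)) = 2539*(2 - 2592*(-3)) = 2539*(2 + 7776) = 2539*7778 = 19748342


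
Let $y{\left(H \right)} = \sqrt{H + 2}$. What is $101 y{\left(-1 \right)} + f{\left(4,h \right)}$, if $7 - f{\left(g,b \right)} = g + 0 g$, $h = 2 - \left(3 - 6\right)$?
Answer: $104$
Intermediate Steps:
$y{\left(H \right)} = \sqrt{2 + H}$
$h = 5$ ($h = 2 - \left(3 - 6\right) = 2 - -3 = 2 + 3 = 5$)
$f{\left(g,b \right)} = 7 - g$ ($f{\left(g,b \right)} = 7 - \left(g + 0 g\right) = 7 - \left(g + 0\right) = 7 - g$)
$101 y{\left(-1 \right)} + f{\left(4,h \right)} = 101 \sqrt{2 - 1} + \left(7 - 4\right) = 101 \sqrt{1} + \left(7 - 4\right) = 101 \cdot 1 + 3 = 101 + 3 = 104$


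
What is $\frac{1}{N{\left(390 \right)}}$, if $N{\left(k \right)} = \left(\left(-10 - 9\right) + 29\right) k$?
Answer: $\frac{1}{3900} \approx 0.00025641$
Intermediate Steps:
$N{\left(k \right)} = 10 k$ ($N{\left(k \right)} = \left(-19 + 29\right) k = 10 k$)
$\frac{1}{N{\left(390 \right)}} = \frac{1}{10 \cdot 390} = \frac{1}{3900}$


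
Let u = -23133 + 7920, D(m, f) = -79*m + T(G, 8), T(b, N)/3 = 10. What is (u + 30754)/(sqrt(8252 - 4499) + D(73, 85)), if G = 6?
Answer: -89158717/32909416 - 46623*sqrt(417)/32909416 ≈ -2.7381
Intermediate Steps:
T(b, N) = 30 (T(b, N) = 3*10 = 30)
D(m, f) = 30 - 79*m (D(m, f) = -79*m + 30 = 30 - 79*m)
u = -15213
(u + 30754)/(sqrt(8252 - 4499) + D(73, 85)) = (-15213 + 30754)/(sqrt(8252 - 4499) + (30 - 79*73)) = 15541/(sqrt(3753) + (30 - 5767)) = 15541/(3*sqrt(417) - 5737) = 15541/(-5737 + 3*sqrt(417))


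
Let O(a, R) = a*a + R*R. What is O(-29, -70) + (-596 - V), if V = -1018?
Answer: 6163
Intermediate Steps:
O(a, R) = R² + a² (O(a, R) = a² + R² = R² + a²)
O(-29, -70) + (-596 - V) = ((-70)² + (-29)²) + (-596 - 1*(-1018)) = (4900 + 841) + (-596 + 1018) = 5741 + 422 = 6163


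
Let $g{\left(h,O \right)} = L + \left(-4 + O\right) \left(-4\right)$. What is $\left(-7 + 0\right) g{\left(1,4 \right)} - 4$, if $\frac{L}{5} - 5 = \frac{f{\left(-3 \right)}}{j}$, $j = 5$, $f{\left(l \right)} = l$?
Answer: $-158$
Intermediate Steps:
$L = 22$ ($L = 25 + 5 \left(- \frac{3}{5}\right) = 25 - 3 = 22$)
$g{\left(h,O \right)} = 38 - 4 O$ ($g{\left(h,O \right)} = 22 + \left(-4 + O\right) \left(-4\right) = 22 - \left(-16 + 4 O\right) = 38 - 4 O$)
$\left(-7 + 0\right) g{\left(1,4 \right)} - 4 = \left(-7 + 0\right) \left(38 - 16\right) - 4 = - 7 \left(38 - 16\right) - 4 = \left(-7\right) 22 - 4 = -154 - 4 = -158$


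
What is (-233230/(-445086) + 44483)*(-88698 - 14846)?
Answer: -1025033505356896/222543 ≈ -4.6060e+9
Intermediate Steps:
(-233230/(-445086) + 44483)*(-88698 - 14846) = (-233230*(-1/445086) + 44483)*(-103544) = (116615/222543 + 44483)*(-103544) = (9899496884/222543)*(-103544) = -1025033505356896/222543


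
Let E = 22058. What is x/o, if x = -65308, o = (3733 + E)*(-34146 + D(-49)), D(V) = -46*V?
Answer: 16327/205631643 ≈ 7.9399e-5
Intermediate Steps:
o = -822526572 (o = (3733 + 22058)*(-34146 - 46*(-49)) = 25791*(-34146 + 2254) = 25791*(-31892) = -822526572)
x/o = -65308/(-822526572) = -65308*(-1/822526572) = 16327/205631643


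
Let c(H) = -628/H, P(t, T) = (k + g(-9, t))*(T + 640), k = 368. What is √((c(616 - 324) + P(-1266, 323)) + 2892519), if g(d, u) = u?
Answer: 2*√2701460411/73 ≈ 1424.0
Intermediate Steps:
P(t, T) = (368 + t)*(640 + T) (P(t, T) = (368 + t)*(T + 640) = (368 + t)*(640 + T))
√((c(616 - 324) + P(-1266, 323)) + 2892519) = √((-628/(616 - 324) + (235520 + 368*323 + 640*(-1266) + 323*(-1266))) + 2892519) = √((-628/292 + (235520 + 118864 - 810240 - 408918)) + 2892519) = √((-628*1/292 - 864774) + 2892519) = √((-157/73 - 864774) + 2892519) = √(-63128659/73 + 2892519) = √(148025228/73) = 2*√2701460411/73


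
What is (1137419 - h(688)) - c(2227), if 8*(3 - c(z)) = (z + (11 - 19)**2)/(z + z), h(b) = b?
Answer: 40503894387/35632 ≈ 1.1367e+6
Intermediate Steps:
c(z) = 3 - (64 + z)/(16*z) (c(z) = 3 - (z + (11 - 19)**2)/(8*(z + z)) = 3 - (z + (-8)**2)/(8*(2*z)) = 3 - (z + 64)*1/(2*z)/8 = 3 - (64 + z)*1/(2*z)/8 = 3 - (64 + z)/(16*z))
(1137419 - h(688)) - c(2227) = (1137419 - 1*688) - (47/16 - 4/2227) = (1137419 - 688) - (47/16 - 4*1/2227) = 1136731 - (47/16 - 4/2227) = 1136731 - 1*104605/35632 = 1136731 - 104605/35632 = 40503894387/35632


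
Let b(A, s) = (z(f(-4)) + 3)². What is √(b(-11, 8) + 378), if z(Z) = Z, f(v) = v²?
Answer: √739 ≈ 27.185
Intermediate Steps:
b(A, s) = 361 (b(A, s) = ((-4)² + 3)² = (16 + 3)² = 19² = 361)
√(b(-11, 8) + 378) = √(361 + 378) = √739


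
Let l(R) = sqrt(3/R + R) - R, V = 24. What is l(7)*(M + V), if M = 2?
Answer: -182 + 52*sqrt(91)/7 ≈ -111.14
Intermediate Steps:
l(R) = sqrt(R + 3/R) - R
l(7)*(M + V) = (sqrt(7 + 3/7) - 1*7)*(2 + 24) = (sqrt(7 + 3*(1/7)) - 7)*26 = (sqrt(7 + 3/7) - 7)*26 = (sqrt(52/7) - 7)*26 = (2*sqrt(91)/7 - 7)*26 = (-7 + 2*sqrt(91)/7)*26 = -182 + 52*sqrt(91)/7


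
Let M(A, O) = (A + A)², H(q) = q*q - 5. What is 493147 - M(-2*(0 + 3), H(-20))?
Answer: 493003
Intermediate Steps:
H(q) = -5 + q² (H(q) = q² - 5 = -5 + q²)
M(A, O) = 4*A² (M(A, O) = (2*A)² = 4*A²)
493147 - M(-2*(0 + 3), H(-20)) = 493147 - 4*(-2*(0 + 3))² = 493147 - 4*(-2*3)² = 493147 - 4*(-6)² = 493147 - 4*36 = 493147 - 1*144 = 493147 - 144 = 493003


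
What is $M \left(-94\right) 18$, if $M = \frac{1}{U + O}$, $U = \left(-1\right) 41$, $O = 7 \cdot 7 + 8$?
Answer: $- \frac{423}{4} \approx -105.75$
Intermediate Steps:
$O = 57$ ($O = 49 + 8 = 57$)
$U = -41$
$M = \frac{1}{16}$ ($M = \frac{1}{-41 + 57} = \frac{1}{16} \approx 0.0625$)
$M \left(-94\right) 18 = \frac{1}{16} \left(-94\right) 18 = \left(- \frac{47}{8}\right) 18 = - \frac{423}{4}$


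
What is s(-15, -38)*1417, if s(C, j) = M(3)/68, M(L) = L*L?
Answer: 12753/68 ≈ 187.54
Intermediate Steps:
M(L) = L²
s(C, j) = 9/68 (s(C, j) = 3²/68 = 9*(1/68) = 9/68)
s(-15, -38)*1417 = (9/68)*1417 = 12753/68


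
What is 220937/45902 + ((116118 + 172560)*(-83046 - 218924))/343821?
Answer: -1333765857401681/5260690514 ≈ -2.5353e+5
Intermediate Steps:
220937/45902 + ((116118 + 172560)*(-83046 - 218924))/343821 = 220937*(1/45902) + (288678*(-301970))*(1/343821) = 220937/45902 - 87172095660*1/343821 = 220937/45902 - 29057365220/114607 = -1333765857401681/5260690514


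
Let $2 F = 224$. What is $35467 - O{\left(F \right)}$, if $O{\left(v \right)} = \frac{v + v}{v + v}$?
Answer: $35466$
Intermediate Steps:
$F = 112$ ($F = \frac{1}{2} \cdot 224 = 112$)
$O{\left(v \right)} = 1$ ($O{\left(v \right)} = \frac{2 v}{2 v} = 2 v \frac{1}{2 v} = 1$)
$35467 - O{\left(F \right)} = 35467 - 1 = 35466$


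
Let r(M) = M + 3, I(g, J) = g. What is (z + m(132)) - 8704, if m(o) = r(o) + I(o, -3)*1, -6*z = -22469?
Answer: -28153/6 ≈ -4692.2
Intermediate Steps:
z = 22469/6 (z = -⅙*(-22469) = 22469/6 ≈ 3744.8)
r(M) = 3 + M
m(o) = 3 + 2*o (m(o) = (3 + o) + o*1 = (3 + o) + o = 3 + 2*o)
(z + m(132)) - 8704 = (22469/6 + (3 + 2*132)) - 8704 = (22469/6 + (3 + 264)) - 8704 = (22469/6 + 267) - 8704 = 24071/6 - 8704 = -28153/6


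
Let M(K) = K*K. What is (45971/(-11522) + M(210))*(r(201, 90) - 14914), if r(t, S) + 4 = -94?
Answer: -3813605162874/5761 ≈ -6.6197e+8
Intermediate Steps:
r(t, S) = -98 (r(t, S) = -4 - 94 = -98)
M(K) = K**2
(45971/(-11522) + M(210))*(r(201, 90) - 14914) = (45971/(-11522) + 210**2)*(-98 - 14914) = (45971*(-1/11522) + 44100)*(-15012) = (-45971/11522 + 44100)*(-15012) = (508074229/11522)*(-15012) = -3813605162874/5761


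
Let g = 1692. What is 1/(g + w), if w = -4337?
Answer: -1/2645 ≈ -0.00037807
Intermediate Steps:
1/(g + w) = 1/(1692 - 4337) = 1/(-2645) = -1/2645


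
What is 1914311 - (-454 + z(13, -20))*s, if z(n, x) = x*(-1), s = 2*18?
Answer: 1929935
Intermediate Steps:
s = 36
z(n, x) = -x
1914311 - (-454 + z(13, -20))*s = 1914311 - (-454 - 1*(-20))*36 = 1914311 - (-454 + 20)*36 = 1914311 - (-434)*36 = 1914311 - 1*(-15624) = 1914311 + 15624 = 1929935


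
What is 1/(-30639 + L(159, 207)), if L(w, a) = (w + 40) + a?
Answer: -1/30233 ≈ -3.3076e-5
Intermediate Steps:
L(w, a) = 40 + a + w (L(w, a) = (40 + w) + a = 40 + a + w)
1/(-30639 + L(159, 207)) = 1/(-30639 + (40 + 207 + 159)) = 1/(-30639 + 406) = 1/(-30233) = -1/30233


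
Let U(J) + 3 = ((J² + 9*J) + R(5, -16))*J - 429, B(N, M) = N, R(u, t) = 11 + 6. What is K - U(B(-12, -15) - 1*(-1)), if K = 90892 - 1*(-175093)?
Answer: 266846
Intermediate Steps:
R(u, t) = 17
U(J) = -432 + J*(17 + J² + 9*J) (U(J) = -3 + (((J² + 9*J) + 17)*J - 429) = -3 + ((17 + J² + 9*J)*J - 429) = -3 + (J*(17 + J² + 9*J) - 429) = -3 + (-429 + J*(17 + J² + 9*J)) = -432 + J*(17 + J² + 9*J))
K = 265985 (K = 90892 + 175093 = 265985)
K - U(B(-12, -15) - 1*(-1)) = 265985 - (-432 + (-12 - 1*(-1))³ + 9*(-12 - 1*(-1))² + 17*(-12 - 1*(-1))) = 265985 - (-432 + (-12 + 1)³ + 9*(-12 + 1)² + 17*(-12 + 1)) = 265985 - (-432 + (-11)³ + 9*(-11)² + 17*(-11)) = 265985 - (-432 - 1331 + 9*121 - 187) = 265985 - (-432 - 1331 + 1089 - 187) = 265985 - 1*(-861) = 265985 + 861 = 266846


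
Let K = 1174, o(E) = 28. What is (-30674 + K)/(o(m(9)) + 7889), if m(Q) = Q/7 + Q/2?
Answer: -29500/7917 ≈ -3.7262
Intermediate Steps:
m(Q) = 9*Q/14 (m(Q) = Q*(⅐) + Q*(½) = Q/7 + Q/2 = 9*Q/14)
(-30674 + K)/(o(m(9)) + 7889) = (-30674 + 1174)/(28 + 7889) = -29500/7917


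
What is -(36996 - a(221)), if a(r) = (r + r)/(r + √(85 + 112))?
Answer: -899767871/24322 - 221*√197/24322 ≈ -36994.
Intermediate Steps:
a(r) = 2*r/(r + √197) (a(r) = (2*r)/(r + √197) = 2*r/(r + √197))
-(36996 - a(221)) = -(36996 - 2*221/(221 + √197)) = -(36996 - 442/(221 + √197)) = -36996 + 442/(221 + √197)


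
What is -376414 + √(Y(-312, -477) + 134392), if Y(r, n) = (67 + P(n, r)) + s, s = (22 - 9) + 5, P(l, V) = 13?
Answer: -376414 + √134490 ≈ -3.7605e+5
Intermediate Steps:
s = 18 (s = 13 + 5 = 18)
Y(r, n) = 98 (Y(r, n) = (67 + 13) + 18 = 80 + 18 = 98)
-376414 + √(Y(-312, -477) + 134392) = -376414 + √(98 + 134392) = -376414 + √134490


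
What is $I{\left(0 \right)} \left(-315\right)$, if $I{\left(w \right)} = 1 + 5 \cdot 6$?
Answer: $-9765$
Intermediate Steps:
$I{\left(w \right)} = 31$ ($I{\left(w \right)} = 1 + 30 = 31$)
$I{\left(0 \right)} \left(-315\right) = 31 \left(-315\right) = -9765$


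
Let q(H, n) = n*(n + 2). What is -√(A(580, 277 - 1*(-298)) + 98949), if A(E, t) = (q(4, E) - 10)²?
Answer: -√113940101449 ≈ -3.3755e+5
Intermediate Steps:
q(H, n) = n*(2 + n)
A(E, t) = (-10 + E*(2 + E))² (A(E, t) = (E*(2 + E) - 10)² = (-10 + E*(2 + E))²)
-√(A(580, 277 - 1*(-298)) + 98949) = -√((-10 + 580*(2 + 580))² + 98949) = -√((-10 + 580*582)² + 98949) = -√((-10 + 337560)² + 98949) = -√(337550² + 98949) = -√(113940002500 + 98949) = -√113940101449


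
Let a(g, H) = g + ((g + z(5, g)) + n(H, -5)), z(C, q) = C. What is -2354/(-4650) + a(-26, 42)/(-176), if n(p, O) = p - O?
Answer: 1177/2325 ≈ 0.50624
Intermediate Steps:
a(g, H) = 10 + H + 2*g (a(g, H) = g + ((g + 5) + (H - 1*(-5))) = g + ((5 + g) + (H + 5)) = g + ((5 + g) + (5 + H)) = g + (10 + H + g) = 10 + H + 2*g)
-2354/(-4650) + a(-26, 42)/(-176) = -2354/(-4650) + (10 + 42 + 2*(-26))/(-176) = -2354*(-1/4650) + (10 + 42 - 52)*(-1/176) = 1177/2325 + 0*(-1/176) = 1177/2325 + 0 = 1177/2325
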